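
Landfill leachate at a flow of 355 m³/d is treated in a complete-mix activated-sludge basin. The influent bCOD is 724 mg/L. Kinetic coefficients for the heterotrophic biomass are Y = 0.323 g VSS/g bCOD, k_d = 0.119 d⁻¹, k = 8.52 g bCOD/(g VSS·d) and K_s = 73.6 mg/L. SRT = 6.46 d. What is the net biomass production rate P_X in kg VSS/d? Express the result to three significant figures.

From the Monod/SRT balance for a CMAS, S = K_s·(1+k_d θ_c)/[θ_c·(Y k − k_d) − 1] = 73.6 × (1 + 0.119 × 6.46) / [6.46 × (0.323 × 8.52 − 0.119) − 1] = 130.2 / 16.01 = 8.132 mg/L.
Observed yield with endogenous decay: Y_obs = Y / (1 + k_d·θ_c) = 0.323 / (1 + 0.119 × 6.46) = 0.323 / 1.769 = 0.1826 g VSS/g bCOD.
Q·(S₀ − S) = 355 × (724 − 8.13) × 10⁻³ = 254.1 kg/d removed.
P_X = Y_obs · Q(S₀ − S) = 0.1826 × 254.1 = 46.41 kg VSS/d.

P_X ≈ 46.4 kg VSS/d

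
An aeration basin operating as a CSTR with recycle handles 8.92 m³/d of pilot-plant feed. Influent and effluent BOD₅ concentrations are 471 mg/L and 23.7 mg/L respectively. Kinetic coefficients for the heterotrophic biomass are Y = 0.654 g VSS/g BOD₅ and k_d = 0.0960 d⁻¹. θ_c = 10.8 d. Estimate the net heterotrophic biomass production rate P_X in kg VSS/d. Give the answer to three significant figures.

Correct the yield for decay: Y_obs = Y/(1 + k_d θ_c) = 0.654 / (1 + 0.0960 × 10.8) = 0.654 / 2.037 = 0.3211.
Substrate removed = Q·(S₀ − S) = 8.92 m³/d × (471 − 23.7) g/m³ = 3.99×10^3 g/d = 3.990 kg/d.
So the net sludge growth is P_X = 0.3211 × 3.990 = 1.281 kg VSS/d.

P_X ≈ 1.28 kg VSS/d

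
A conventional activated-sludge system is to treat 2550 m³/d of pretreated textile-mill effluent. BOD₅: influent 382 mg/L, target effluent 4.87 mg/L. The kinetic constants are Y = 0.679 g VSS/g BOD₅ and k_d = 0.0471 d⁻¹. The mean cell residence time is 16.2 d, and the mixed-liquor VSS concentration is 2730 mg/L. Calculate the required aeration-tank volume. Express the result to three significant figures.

Rearranging the biomass balance for a CMAS with decay, V = Y·Q·ΔS·θ_c / [X·(1+k_d θ_c)] = 0.679 × 2550 × (382 − 4.87) × 16.2 / [2730 × (1 + 0.0471 × 16.2)] = 1.06×10^7 / 4813 = 2198 m³.

V ≈ 2200 m³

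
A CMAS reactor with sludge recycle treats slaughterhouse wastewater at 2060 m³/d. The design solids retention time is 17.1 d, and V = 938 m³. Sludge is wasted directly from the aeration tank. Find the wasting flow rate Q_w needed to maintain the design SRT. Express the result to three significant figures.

Q_w ≈ 54.9 m³/d

With mixed-liquor wasting, θ_c = V/Q_w, so Q_w = V/θ_c = 938.0/17.1 = 54.85 m³/d.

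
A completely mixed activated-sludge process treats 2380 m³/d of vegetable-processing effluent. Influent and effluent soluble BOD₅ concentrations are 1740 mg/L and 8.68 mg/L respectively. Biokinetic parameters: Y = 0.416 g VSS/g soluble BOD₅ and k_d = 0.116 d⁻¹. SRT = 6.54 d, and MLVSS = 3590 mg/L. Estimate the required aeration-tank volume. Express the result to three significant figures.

Rearranging the biomass balance for a CMAS with decay, V = Y·Q·ΔS·θ_c / [X·(1+k_d θ_c)] = 0.416 × 2380 × (1740 − 8.68) × 6.54 / [3590 × (1 + 0.116 × 6.54)] = 1.12×10^7 / 6314 = 1776 m³.

V ≈ 1780 m³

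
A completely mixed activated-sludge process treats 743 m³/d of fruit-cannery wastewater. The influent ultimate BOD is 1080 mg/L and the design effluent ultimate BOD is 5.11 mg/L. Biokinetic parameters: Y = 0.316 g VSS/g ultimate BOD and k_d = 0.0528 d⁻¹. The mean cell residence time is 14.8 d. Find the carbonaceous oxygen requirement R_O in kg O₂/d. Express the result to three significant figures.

Observed yield with endogenous decay: Y_obs = Y / (1 + k_d·θ_c) = 0.316 / (1 + 0.0528 × 14.8) = 0.316 / 1.781 = 0.1774 g VSS/g ultimate BOD.
Q·(S₀ − S) = 743 × (1080 − 5.11) × 10⁻³ = 798.6 kg/d removed.
Net sludge production P_X = 0.1774 × 798.6 = 141.7 kg VSS/d.
R_O = Q·ΔS − 1.42 P_X = 798.6 − 201.2 = 597.5 kg O₂/d.

R_O ≈ 597 kg O₂/d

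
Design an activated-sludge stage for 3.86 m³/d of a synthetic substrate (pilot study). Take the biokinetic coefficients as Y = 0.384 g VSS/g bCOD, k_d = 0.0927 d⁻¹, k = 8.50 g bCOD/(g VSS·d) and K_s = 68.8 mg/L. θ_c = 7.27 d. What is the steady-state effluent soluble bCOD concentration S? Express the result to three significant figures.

S ≈ 5.22 mg/L

Effluent substrate depends only on kinetics and SRT: S = K_s(1 + k_d θ_c) / [θ_c(Yk − k_d) − 1] = 68.8 × (1 + 0.0927 × 7.27) / [7.27 × (0.384 × 8.50 − 0.0927) − 1] = 115.2 / 22.06 = 5.222 mg/L.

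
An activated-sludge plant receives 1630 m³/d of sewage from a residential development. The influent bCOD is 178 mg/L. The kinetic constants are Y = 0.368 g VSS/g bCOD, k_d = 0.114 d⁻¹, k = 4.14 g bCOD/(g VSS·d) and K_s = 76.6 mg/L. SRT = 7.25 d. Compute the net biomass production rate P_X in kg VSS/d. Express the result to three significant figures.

P_X ≈ 53.5 kg VSS/d

For a completely mixed reactor with recycle the Lawrence–McCarty relation gives S = K_s·(1 + k_d·θ_c) / [θ_c·(Y·k − k_d) − 1] = 76.6 × (1 + 0.114 × 7.25) / [7.25 × (0.368 × 4.14 − 0.114) − 1] = 139.9 / 9.219 = 15.18 mg/L.
Observed yield with endogenous decay: Y_obs = Y / (1 + k_d·θ_c) = 0.368 / (1 + 0.114 × 7.25) = 0.368 / 1.827 = 0.2015 g VSS/g bCOD.
Q·(S₀ − S) = 1630 × (178 − 15.2) × 10⁻³ = 265.4 kg/d removed.
Biomass produced: P_X = Y_obs·Q·ΔS = 0.2015 × 265.4 ≈ 53.47 kg VSS/d.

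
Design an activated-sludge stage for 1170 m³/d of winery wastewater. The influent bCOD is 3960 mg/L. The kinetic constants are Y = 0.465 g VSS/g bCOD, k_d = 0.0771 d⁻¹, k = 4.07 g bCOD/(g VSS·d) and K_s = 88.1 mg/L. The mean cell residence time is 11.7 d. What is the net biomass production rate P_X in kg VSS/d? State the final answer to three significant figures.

P_X ≈ 1130 kg VSS/d

For a completely mixed reactor with recycle the Lawrence–McCarty relation gives S = K_s·(1 + k_d·θ_c) / [θ_c·(Y·k − k_d) − 1] = 88.1 × (1 + 0.0771 × 11.7) / [11.7 × (0.465 × 4.07 − 0.0771) − 1] = 167.6 / 20.24 = 8.279 mg/L.
Y_obs = Y / (1 + k_d θ_c) = 0.465 / (1 + 0.0771 × 11.7) = 0.465 / 1.902 = 0.2445.
Mass of bCOD removed per day: Q(S₀ − S) = 1170 × 3952 g/m³ = 4624 kg/d.
So the net sludge growth is P_X = 0.2445 × 4624 = 1130 kg VSS/d.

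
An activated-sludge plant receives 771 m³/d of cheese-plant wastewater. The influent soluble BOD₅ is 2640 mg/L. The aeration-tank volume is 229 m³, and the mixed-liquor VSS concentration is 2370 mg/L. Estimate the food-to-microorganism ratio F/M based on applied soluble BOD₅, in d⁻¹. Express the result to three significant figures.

F/M ≈ 3.75 d⁻¹

F/M = Q·S₀ / (V·X) = 771 × 2640 / (229.0 × 2370) = 3.750 g soluble BOD₅·(g VSS·d)⁻¹.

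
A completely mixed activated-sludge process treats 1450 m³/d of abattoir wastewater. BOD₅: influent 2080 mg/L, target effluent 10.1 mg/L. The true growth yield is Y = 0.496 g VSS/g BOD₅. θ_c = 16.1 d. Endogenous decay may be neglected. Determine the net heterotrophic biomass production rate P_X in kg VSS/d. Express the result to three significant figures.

P_X ≈ 1490 kg VSS/d

No decay correction is needed, so Y_obs = Y = 0.496.
Q·(S₀ − S) = 1450 × (2080 − 10.1) × 10⁻³ = 3001 kg/d removed.
So the net sludge growth is P_X = 0.4960 × 3001 = 1489 kg VSS/d.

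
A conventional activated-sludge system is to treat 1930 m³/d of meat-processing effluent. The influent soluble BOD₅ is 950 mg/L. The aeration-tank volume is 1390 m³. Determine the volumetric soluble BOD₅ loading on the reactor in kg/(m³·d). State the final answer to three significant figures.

Applied soluble BOD₅ load per unit volume = Q·S₀/V = (1930 × 950/1000)/1390 = 1.319 kg soluble BOD₅·m⁻³·d⁻¹.

L_v ≈ 1.32 kg soluble BOD₅/(m³·d)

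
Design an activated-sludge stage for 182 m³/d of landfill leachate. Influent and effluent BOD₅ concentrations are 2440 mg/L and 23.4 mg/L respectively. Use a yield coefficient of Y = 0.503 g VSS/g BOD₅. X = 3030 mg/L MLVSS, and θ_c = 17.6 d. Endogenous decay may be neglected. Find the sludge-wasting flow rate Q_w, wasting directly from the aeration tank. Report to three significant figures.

Q_w ≈ 73.0 m³/d

V·X = Y·Q·ΔS·θ_c gives V = 0.503 × 182 × (2440 − 23.4) × 17.6 / 3030 = 1285 m³.
Wasting from the aeration tank: Q_w = V / θ_c = 1285 / 17.6 = 73.01 m³/d.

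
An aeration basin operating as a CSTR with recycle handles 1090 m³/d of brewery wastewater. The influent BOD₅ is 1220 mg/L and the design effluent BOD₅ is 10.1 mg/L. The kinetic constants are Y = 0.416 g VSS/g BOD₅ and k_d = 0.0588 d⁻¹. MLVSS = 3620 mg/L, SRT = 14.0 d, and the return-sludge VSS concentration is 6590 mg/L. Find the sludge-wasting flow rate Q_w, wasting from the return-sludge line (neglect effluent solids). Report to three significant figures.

Q_w ≈ 45.7 m³/d

Steady-state biomass mass balance: V·X·(1 + k_d·θ_c) = Y·Q·(S₀ − S)·θ_c, so V = 0.416 × 1090 × (1220 − 10.1) × 14.0 / [3620 × (1 + 0.0588 × 14.0)] = 7.68×10^6 / 6600 = 1164 m³.
Wasting from the return line (neglecting effluent solids): Q_w = V·X / (θ_c·X_r) = 1164 × 3620 / (14.0 × 6590) = 45.66 m³/d.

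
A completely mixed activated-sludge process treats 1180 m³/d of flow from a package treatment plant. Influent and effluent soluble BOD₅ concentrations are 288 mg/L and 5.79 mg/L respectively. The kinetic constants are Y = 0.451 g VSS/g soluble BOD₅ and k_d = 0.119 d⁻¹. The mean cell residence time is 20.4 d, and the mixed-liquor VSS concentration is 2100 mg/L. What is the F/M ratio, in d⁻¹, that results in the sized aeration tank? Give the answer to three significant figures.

From the SRT design equation V = Y Q (S₀−S) θ_c / [X (1 + k_d θ_c)] = 0.451 × 1180 × (288 − 5.79) × 20.4 / [2100 × (1 + 0.119 × 20.4)] = 3.06×10^6 / 7198 = 425.6 m³.
Food-to-microorganism ratio F/M = Q S₀ / (V X) = 1180 × 288 / (425.6 × 2100) = 0.3802 d⁻¹.

F/M ≈ 0.380 d⁻¹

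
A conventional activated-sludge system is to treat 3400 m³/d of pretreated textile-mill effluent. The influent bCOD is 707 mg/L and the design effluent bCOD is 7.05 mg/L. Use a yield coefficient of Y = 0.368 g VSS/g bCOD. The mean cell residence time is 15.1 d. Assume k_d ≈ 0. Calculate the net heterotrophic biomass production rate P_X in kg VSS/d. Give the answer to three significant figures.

Since k_d ≈ 0, Y_obs = Y = 0.368 g VSS/g bCOD.
Substrate removed = Q·(S₀ − S) = 3400 m³/d × (707 − 7.05) g/m³ = 2.38×10^6 g/d = 2380 kg/d.
Net biomass production P_X = Y_obs × Q·(S₀ − S) = 0.3680 × 2380 = 875.8 kg VSS/d.

P_X ≈ 876 kg VSS/d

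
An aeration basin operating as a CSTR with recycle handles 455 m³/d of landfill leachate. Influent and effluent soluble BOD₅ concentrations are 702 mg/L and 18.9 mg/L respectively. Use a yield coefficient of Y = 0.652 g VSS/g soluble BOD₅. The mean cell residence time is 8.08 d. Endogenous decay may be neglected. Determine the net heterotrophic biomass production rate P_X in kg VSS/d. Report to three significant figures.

With endogenous decay neglected, the observed yield equals the true yield: Y_obs = Y = 0.652 g VSS/g soluble BOD₅.
Substrate removed = Q·(S₀ − S) = 455 m³/d × (702 − 18.9) g/m³ = 3.11×10^5 g/d = 310.8 kg/d.
Net biomass production P_X = Y_obs × Q·(S₀ − S) = 0.6520 × 310.8 = 202.6 kg VSS/d.

P_X ≈ 203 kg VSS/d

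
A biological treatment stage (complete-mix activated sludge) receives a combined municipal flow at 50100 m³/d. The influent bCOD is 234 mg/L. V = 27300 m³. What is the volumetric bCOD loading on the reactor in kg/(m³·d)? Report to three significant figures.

L_v = Q S₀ / V = 50100 × 234 × 10⁻³ / 27300 = 0.4294 kg/(m³·d).

L_v ≈ 0.429 kg bCOD/(m³·d)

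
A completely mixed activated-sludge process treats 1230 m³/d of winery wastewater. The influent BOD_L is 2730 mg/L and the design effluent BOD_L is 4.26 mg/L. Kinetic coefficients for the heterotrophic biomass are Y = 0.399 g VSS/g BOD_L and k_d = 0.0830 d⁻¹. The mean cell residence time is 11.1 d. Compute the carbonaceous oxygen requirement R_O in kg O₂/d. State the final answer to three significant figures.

Observed yield with endogenous decay: Y_obs = Y / (1 + k_d·θ_c) = 0.399 / (1 + 0.0830 × 11.1) = 0.399 / 1.921 = 0.2077 g VSS/g BOD_L.
Substrate removed = Q·(S₀ − S) = 1230 m³/d × (2730 − 4.26) g/m³ = 3.35×10^6 g/d = 3353 kg/d.
Biomass synthesised: P_X = Y_obs × 3353 = 696.3 kg VSS/d.
R_O = Q·(S₀ − S) − 1.42·P_X = 3353 − 1.42 × 696.3 = 2364 kg O₂/d.

R_O ≈ 2360 kg O₂/d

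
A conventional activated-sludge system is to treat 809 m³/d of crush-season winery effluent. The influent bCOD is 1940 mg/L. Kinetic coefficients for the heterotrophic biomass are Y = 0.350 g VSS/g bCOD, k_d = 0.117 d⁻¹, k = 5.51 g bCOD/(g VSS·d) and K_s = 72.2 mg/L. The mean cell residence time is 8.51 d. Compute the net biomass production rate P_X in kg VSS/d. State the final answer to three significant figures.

P_X ≈ 274 kg VSS/d

For a completely mixed reactor with recycle the Lawrence–McCarty relation gives S = K_s·(1 + k_d·θ_c) / [θ_c·(Y·k − k_d) − 1] = 72.2 × (1 + 0.117 × 8.51) / [8.51 × (0.350 × 5.51 − 0.117) − 1] = 144.1 / 14.42 = 9.995 mg/L.
Correct the yield for decay: Y_obs = Y/(1 + k_d θ_c) = 0.350 / (1 + 0.117 × 8.51) = 0.350 / 1.996 = 0.1754.
Substrate removed = Q·(S₀ − S) = 809 m³/d × (1940 − 10.0) g/m³ = 1.56×10^6 g/d = 1561 kg/d.
P_X = Y_obs · Q(S₀ − S) = 0.1754 × 1561 = 273.8 kg VSS/d.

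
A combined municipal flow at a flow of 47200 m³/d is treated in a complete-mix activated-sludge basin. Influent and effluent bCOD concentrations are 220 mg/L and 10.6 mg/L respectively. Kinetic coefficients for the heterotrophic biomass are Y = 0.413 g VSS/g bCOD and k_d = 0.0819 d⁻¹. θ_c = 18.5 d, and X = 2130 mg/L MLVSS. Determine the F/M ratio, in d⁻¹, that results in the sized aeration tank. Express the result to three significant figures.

F/M ≈ 0.346 d⁻¹

Rearranging the biomass balance for a CMAS with decay, V = Y·Q·ΔS·θ_c / [X·(1+k_d θ_c)] = 0.413 × 47200 × (220 − 10.6) × 18.5 / [2130 × (1 + 0.0819 × 18.5)] = 7.55×10^7 / 5357 = 14096 m³.
Food-to-microorganism ratio F/M = Q S₀ / (V X) = 47200 × 220 / (14096 × 2130) = 0.3459 d⁻¹.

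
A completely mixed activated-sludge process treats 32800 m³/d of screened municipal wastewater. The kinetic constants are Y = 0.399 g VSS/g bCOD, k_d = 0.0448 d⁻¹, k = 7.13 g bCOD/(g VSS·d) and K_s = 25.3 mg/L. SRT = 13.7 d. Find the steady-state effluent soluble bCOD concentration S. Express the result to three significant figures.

Effluent substrate depends only on kinetics and SRT: S = K_s(1 + k_d θ_c) / [θ_c(Yk − k_d) − 1] = 25.3 × (1 + 0.0448 × 13.7) / [13.7 × (0.399 × 7.13 − 0.0448) − 1] = 40.83 / 37.36 = 1.093 mg/L.

S ≈ 1.09 mg/L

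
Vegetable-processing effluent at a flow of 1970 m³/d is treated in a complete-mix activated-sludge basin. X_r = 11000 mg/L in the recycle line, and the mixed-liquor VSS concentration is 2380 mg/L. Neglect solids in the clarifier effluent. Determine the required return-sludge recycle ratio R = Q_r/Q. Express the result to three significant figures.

Solids balance on the clarifier gives (1+R)X = R·X_r, so R = X/(X_r − X) = 2380 / (11000 − 2380) = 0.2761.

R ≈ 0.276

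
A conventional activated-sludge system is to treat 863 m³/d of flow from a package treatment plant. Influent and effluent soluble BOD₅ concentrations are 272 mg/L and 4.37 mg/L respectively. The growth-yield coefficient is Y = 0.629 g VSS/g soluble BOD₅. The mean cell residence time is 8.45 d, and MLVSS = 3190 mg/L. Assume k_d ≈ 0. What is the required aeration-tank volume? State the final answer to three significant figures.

Biomass mass balance (decay neglected): V·X = Y·Q·(S₀ − S)·θ_c, so V = 0.629 × 863 × (272 − 4.37) × 8.45 / 3190 = 384.8 m³.

V ≈ 385 m³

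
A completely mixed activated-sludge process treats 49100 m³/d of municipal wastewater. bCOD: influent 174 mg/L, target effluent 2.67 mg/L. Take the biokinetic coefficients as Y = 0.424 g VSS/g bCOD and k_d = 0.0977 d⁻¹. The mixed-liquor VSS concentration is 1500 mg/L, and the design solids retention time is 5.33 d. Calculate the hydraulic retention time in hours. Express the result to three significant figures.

τ ≈ 4.07 h

Steady-state biomass mass balance: V·X·(1 + k_d·θ_c) = Y·Q·(S₀ − S)·θ_c, so V = 0.424 × 49100 × (174 − 2.67) × 5.33 / [1500 × (1 + 0.0977 × 5.33)] = 1.9×10^7 / 2281 = 8334 m³.
τ = V/Q = 8334/49100 = 0.1697 d, or 4.074 h.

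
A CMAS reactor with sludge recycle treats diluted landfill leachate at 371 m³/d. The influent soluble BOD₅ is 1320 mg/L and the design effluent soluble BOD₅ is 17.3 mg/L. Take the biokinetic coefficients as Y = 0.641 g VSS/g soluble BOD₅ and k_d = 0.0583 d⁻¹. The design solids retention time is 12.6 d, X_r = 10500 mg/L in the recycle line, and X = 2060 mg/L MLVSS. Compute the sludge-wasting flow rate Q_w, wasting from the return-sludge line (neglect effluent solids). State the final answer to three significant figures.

Steady-state biomass mass balance: V·X·(1 + k_d·θ_c) = Y·Q·(S₀ − S)·θ_c, so V = 0.641 × 371 × (1320 − 17.3) × 12.6 / [2060 × (1 + 0.0583 × 12.6)] = 3.9×10^6 / 3573 = 1092 m³.
θ_c = V·X/(Q_w·X_r) when wasting from the recycle, so Q_w = V·X/(θ_c·X_r) = 1092 × 2060 / (12.6 × 10500) = 17.01 m³/d.

Q_w ≈ 17.0 m³/d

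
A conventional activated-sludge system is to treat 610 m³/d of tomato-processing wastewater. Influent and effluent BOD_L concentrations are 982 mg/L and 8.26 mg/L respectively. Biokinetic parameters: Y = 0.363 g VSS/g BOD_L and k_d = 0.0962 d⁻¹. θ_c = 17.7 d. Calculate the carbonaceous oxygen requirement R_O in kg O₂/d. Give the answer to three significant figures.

R_O ≈ 481 kg O₂/d

Y_obs = Y / (1 + k_d θ_c) = 0.363 / (1 + 0.0962 × 17.7) = 0.363 / 2.703 = 0.1343.
Q·(S₀ − S) = 610 × (982 − 8.26) × 10⁻³ = 594.0 kg/d removed.
Net sludge production P_X = 0.1343 × 594.0 = 79.78 kg VSS/d.
R_O = Q·(S₀ − S) − 1.42·P_X = 594.0 − 1.42 × 79.78 = 480.7 kg O₂/d.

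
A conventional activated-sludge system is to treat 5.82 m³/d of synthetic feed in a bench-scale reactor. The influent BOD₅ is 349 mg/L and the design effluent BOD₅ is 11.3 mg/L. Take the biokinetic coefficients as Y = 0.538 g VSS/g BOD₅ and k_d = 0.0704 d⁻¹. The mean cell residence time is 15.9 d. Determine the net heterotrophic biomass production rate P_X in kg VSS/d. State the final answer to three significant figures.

P_X ≈ 0.499 kg VSS/d

The observed yield is Y_obs = Y/(1 + k_d·θ_c) = 0.538 / (1 + 0.0704 × 15.9) = 0.538 / 2.119 = 0.2539 g VSS per g BOD₅ removed.
Q·(S₀ − S) = 5.82 × (349 − 11.3) × 10⁻³ = 1.965 kg/d removed.
Biomass produced: P_X = Y_obs·Q·ΔS = 0.2539 × 1.965 ≈ 0.4989 kg VSS/d.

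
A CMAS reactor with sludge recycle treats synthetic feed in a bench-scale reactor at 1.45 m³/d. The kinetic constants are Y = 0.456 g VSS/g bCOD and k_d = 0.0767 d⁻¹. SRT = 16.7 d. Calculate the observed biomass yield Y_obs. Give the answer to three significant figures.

Y_obs ≈ 0.200 g VSS/g bCOD

The observed yield is Y_obs = Y/(1 + k_d·θ_c) = 0.456 / (1 + 0.0767 × 16.7) = 0.456 / 2.281 = 0.1999 g VSS per g bCOD removed.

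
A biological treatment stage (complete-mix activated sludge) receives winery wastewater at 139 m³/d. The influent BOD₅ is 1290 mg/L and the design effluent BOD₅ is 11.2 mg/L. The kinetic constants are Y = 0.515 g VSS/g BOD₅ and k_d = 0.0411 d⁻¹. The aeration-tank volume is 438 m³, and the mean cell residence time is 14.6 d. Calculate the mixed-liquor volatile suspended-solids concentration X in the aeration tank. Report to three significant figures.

X ≈ 1910 mg/L

From V·X·(1 + k_d·θ_c) = Y·Q·(S₀ − S)·θ_c: X = 0.515 × 139 × (1290 − 11.2) × 14.6 / [438 × (1 + 0.0411 × 14.6)] = 1907 mg/L.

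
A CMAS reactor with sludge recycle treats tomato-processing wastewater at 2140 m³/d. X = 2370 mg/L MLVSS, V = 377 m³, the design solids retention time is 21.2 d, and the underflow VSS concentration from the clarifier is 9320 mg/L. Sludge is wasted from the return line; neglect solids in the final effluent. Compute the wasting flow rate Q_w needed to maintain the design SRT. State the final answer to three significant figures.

Wasting from the return line (neglecting effluent solids): Q_w = V·X / (θ_c·X_r) = 377.0 × 2370 / (21.2 × 9320) = 4.522 m³/d.

Q_w ≈ 4.52 m³/d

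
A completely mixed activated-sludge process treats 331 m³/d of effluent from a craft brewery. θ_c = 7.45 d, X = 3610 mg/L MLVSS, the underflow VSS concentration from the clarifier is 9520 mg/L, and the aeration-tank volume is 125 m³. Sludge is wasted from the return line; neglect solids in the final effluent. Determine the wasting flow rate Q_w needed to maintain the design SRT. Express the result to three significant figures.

Q_w ≈ 6.36 m³/d

Wasting from the return line (neglecting effluent solids): Q_w = V·X / (θ_c·X_r) = 125.0 × 3610 / (7.45 × 9520) = 6.362 m³/d.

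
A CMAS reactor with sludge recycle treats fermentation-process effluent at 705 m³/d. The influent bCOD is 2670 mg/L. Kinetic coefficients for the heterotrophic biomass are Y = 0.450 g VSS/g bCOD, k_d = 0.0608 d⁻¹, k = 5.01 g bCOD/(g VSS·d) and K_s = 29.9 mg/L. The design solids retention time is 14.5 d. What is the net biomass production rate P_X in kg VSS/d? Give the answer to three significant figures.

P_X ≈ 450 kg VSS/d

Effluent substrate depends only on kinetics and SRT: S = K_s(1 + k_d θ_c) / [θ_c(Yk − k_d) − 1] = 29.9 × (1 + 0.0608 × 14.5) / [14.5 × (0.450 × 5.01 − 0.0608) − 1] = 56.26 / 30.81 = 1.826 mg/L.
The observed yield is Y_obs = Y/(1 + k_d·θ_c) = 0.450 / (1 + 0.0608 × 14.5) = 0.450 / 1.882 = 0.2392 g VSS per g bCOD removed.
Q·(S₀ − S) = 705 × (2670 − 1.83) × 10⁻³ = 1881 kg/d removed.
Biomass produced: P_X = Y_obs·Q·ΔS = 0.2392 × 1881 ≈ 449.9 kg VSS/d.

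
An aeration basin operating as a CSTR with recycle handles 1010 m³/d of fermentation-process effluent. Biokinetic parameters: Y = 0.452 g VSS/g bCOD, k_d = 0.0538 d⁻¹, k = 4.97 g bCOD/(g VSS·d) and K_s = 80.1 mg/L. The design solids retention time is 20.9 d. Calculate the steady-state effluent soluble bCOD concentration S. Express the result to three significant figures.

Effluent substrate depends only on kinetics and SRT: S = K_s(1 + k_d θ_c) / [θ_c(Yk − k_d) − 1] = 80.1 × (1 + 0.0538 × 20.9) / [20.9 × (0.452 × 4.97 − 0.0538) − 1] = 170.2 / 44.83 = 3.796 mg/L.

S ≈ 3.80 mg/L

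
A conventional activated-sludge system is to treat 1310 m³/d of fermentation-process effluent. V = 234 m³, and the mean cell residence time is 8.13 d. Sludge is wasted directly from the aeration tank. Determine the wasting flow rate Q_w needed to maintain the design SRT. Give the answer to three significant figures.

With mixed-liquor wasting, θ_c = V/Q_w, so Q_w = V/θ_c = 234.0/8.13 = 28.78 m³/d.

Q_w ≈ 28.8 m³/d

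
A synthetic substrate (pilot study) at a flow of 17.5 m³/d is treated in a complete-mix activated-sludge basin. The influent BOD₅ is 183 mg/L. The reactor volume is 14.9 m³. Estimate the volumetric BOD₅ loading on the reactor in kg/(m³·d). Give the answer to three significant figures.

Volumetric loading L_v = Q·S₀ / V = 17.5 × 183 g/m³ / 14.90 m³ = 214.9 g/(m³·d) = 0.2149 kg BOD₅/(m³·d).

L_v ≈ 0.215 kg BOD₅/(m³·d)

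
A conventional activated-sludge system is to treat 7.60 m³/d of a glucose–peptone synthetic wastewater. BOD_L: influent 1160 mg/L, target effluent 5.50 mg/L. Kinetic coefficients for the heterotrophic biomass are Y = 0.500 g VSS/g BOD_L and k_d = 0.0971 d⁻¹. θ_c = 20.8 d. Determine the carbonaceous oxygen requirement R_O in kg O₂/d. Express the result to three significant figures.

R_O ≈ 6.71 kg O₂/d

Observed yield with endogenous decay: Y_obs = Y / (1 + k_d·θ_c) = 0.500 / (1 + 0.0971 × 20.8) = 0.500 / 3.020 = 0.1656 g VSS/g BOD_L.
Substrate removed = Q·(S₀ − S) = 7.60 m³/d × (1160 − 5.50) g/m³ = 8.77×10^3 g/d = 8.774 kg/d.
Net sludge production P_X = 0.1656 × 8.774 = 1.453 kg VSS/d.
Carbonaceous O₂ demand = substrate oxidised − cell-mass equivalent = 8.774 − 1.42 × 1.453 = 6.711 kg O₂/d.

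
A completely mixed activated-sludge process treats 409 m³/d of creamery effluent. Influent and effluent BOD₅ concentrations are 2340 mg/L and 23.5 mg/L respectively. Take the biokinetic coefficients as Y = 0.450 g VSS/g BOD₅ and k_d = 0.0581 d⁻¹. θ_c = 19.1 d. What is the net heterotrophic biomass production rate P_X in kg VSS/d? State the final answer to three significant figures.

The observed yield is Y_obs = Y/(1 + k_d·θ_c) = 0.450 / (1 + 0.0581 × 19.1) = 0.450 / 2.110 = 0.2133 g VSS per g BOD₅ removed.
ΔS = 2340 − 23.5 = 2316 mg/L, so the substrate removal rate is 409 × 2316/1000 = 947.4 kg BOD₅/d.
P_X = Y_obs · Q(S₀ − S) = 0.2133 × 947.4 = 202.1 kg VSS/d.

P_X ≈ 202 kg VSS/d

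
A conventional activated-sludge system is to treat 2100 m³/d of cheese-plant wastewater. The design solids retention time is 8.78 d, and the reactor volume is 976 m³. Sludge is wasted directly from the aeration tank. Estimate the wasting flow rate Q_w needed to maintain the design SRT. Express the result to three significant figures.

Q_w ≈ 111 m³/d

For wasting at MLVSS concentration, Q_w = V/θ_c = 976.0/8.78 = 111.2 m³/d.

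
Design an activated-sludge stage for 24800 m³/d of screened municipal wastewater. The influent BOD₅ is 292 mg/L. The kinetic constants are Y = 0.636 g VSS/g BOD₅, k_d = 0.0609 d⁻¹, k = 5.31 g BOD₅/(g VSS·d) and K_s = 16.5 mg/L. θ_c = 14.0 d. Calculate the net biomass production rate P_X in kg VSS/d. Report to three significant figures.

P_X ≈ 2480 kg VSS/d

Effluent substrate depends only on kinetics and SRT: S = K_s(1 + k_d θ_c) / [θ_c(Yk − k_d) − 1] = 16.5 × (1 + 0.0609 × 14.0) / [14.0 × (0.636 × 5.31 − 0.0609) − 1] = 30.57 / 45.43 = 0.6729 mg/L.
Observed yield with endogenous decay: Y_obs = Y / (1 + k_d·θ_c) = 0.636 / (1 + 0.0609 × 14.0) = 0.636 / 1.853 = 0.3433 g VSS/g BOD₅.
Mass of BOD₅ removed per day: Q(S₀ − S) = 24800 × 291.3 g/m³ = 7225 kg/d.
P_X = Y_obs · Q(S₀ − S) = 0.3433 × 7225 = 2480 kg VSS/d.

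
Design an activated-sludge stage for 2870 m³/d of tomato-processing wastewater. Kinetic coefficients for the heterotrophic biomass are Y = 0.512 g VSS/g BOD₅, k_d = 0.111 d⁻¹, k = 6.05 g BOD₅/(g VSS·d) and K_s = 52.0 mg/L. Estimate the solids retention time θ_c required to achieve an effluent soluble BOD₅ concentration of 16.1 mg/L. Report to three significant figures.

θ_c ≈ 1.61 d

At the target effluent, Y k S/(K_s+S) = 0.512×6.05×16.1/68.10 = 0.7323 d⁻¹.
Then 1/θ_c = μ − k_d = 0.7323 − 0.111 = 0.6213 d⁻¹, giving θ_c = 1.609 d.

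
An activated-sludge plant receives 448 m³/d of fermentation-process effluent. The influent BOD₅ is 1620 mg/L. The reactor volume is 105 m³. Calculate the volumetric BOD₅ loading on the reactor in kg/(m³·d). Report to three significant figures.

L_v ≈ 6.91 kg BOD₅/(m³·d)

Applied BOD₅ load per unit volume = Q·S₀/V = (448 × 1620/1000)/105.0 = 6.912 kg BOD₅·m⁻³·d⁻¹.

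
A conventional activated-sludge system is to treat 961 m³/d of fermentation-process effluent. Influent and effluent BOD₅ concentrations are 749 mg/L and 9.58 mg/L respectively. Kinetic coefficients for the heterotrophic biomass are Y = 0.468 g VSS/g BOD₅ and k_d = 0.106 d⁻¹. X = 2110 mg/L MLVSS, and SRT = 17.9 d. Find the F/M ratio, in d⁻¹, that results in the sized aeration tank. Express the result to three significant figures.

F/M ≈ 0.350 d⁻¹

Steady-state biomass mass balance: V·X·(1 + k_d·θ_c) = Y·Q·(S₀ − S)·θ_c, so V = 0.468 × 961 × (749 − 9.58) × 17.9 / [2110 × (1 + 0.106 × 17.9)] = 5.95×10^6 / 6114 = 973.7 m³.
F/M = Q·S₀ / (V·X) = 961 × 749 / (973.7 × 2110) = 0.3503 g BOD₅·(g VSS·d)⁻¹.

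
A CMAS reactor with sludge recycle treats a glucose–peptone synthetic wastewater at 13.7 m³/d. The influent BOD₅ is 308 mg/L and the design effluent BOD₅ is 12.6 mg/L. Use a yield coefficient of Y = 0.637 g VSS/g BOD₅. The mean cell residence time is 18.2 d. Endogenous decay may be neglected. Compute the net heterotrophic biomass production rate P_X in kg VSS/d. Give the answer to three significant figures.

P_X ≈ 2.58 kg VSS/d

Since k_d ≈ 0, Y_obs = Y = 0.637 g VSS/g BOD₅.
Mass of BOD₅ removed per day: Q(S₀ − S) = 13.7 × 295.4 g/m³ = 4.047 kg/d.
Net biomass production P_X = Y_obs × Q·(S₀ − S) = 0.6370 × 4.047 = 2.578 kg VSS/d.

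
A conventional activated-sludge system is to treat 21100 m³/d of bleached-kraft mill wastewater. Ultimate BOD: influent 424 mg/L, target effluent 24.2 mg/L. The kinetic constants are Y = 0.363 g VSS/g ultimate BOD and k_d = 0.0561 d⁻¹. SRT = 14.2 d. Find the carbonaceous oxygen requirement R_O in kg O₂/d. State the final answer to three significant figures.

R_O ≈ 6020 kg O₂/d

Y_obs = Y / (1 + k_d θ_c) = 0.363 / (1 + 0.0561 × 14.2) = 0.363 / 1.797 = 0.2020.
Mass of ultimate BOD removed per day: Q(S₀ − S) = 21100 × 399.8 g/m³ = 8436 kg/d.
Net sludge production P_X = 0.2020 × 8436 = 1704 kg VSS/d.
R_O = Q·(S₀ − S) − 1.42·P_X = 8436 − 1.42 × 1704 = 6016 kg O₂/d.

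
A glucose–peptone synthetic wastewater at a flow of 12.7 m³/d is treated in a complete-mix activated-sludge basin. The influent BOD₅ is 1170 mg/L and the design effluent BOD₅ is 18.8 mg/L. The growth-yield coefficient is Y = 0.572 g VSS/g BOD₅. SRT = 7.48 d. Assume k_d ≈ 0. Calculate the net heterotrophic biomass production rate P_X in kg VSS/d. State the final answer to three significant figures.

P_X ≈ 8.36 kg VSS/d

Since k_d ≈ 0, Y_obs = Y = 0.572 g VSS/g BOD₅.
Substrate removed = Q·(S₀ − S) = 12.7 m³/d × (1170 − 18.8) g/m³ = 1.46×10^4 g/d = 14.62 kg/d.
P_X = Y_obs · Q(S₀ − S) = 0.5720 × 14.62 = 8.363 kg VSS/d.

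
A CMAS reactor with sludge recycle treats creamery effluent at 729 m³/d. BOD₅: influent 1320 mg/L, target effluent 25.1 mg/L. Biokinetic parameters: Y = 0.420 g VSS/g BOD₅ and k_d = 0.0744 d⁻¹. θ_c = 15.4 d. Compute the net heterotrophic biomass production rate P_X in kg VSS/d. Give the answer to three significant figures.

Observed yield with endogenous decay: Y_obs = Y / (1 + k_d·θ_c) = 0.420 / (1 + 0.0744 × 15.4) = 0.420 / 2.146 = 0.1957 g VSS/g BOD₅.
Q·(S₀ − S) = 729 × (1320 − 25.1) × 10⁻³ = 944.0 kg/d removed.
So the net sludge growth is P_X = 0.1957 × 944.0 = 184.8 kg VSS/d.

P_X ≈ 185 kg VSS/d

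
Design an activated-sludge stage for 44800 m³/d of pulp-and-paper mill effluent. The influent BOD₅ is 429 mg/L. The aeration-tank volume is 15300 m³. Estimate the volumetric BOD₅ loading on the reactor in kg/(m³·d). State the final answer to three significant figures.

L_v ≈ 1.26 kg BOD₅/(m³·d)

Applied BOD₅ load per unit volume = Q·S₀/V = (44800 × 429/1000)/15300 = 1.256 kg BOD₅·m⁻³·d⁻¹.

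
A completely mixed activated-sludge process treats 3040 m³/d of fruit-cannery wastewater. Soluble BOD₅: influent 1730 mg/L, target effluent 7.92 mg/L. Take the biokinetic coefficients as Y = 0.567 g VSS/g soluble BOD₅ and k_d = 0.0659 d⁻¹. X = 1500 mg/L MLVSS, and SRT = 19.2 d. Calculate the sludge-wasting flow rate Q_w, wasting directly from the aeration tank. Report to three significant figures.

Rearranging the biomass balance for a CMAS with decay, V = Y·Q·ΔS·θ_c / [X·(1+k_d θ_c)] = 0.567 × 3040 × (1730 − 7.92) × 19.2 / [1500 × (1 + 0.0659 × 19.2)] = 5.7×10^7 / 3398 = 16773 m³.
With mixed-liquor wasting, θ_c = V/Q_w, so Q_w = V/θ_c = 16773/19.2 = 873.6 m³/d.

Q_w ≈ 874 m³/d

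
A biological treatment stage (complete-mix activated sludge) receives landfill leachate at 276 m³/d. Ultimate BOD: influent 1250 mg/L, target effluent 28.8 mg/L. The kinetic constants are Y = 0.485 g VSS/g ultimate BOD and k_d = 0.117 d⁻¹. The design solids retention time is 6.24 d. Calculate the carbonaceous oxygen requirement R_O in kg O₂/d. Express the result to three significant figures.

R_O ≈ 203 kg O₂/d

The observed yield is Y_obs = Y/(1 + k_d·θ_c) = 0.485 / (1 + 0.117 × 6.24) = 0.485 / 1.730 = 0.2803 g VSS per g ultimate BOD removed.
Q·(S₀ − S) = 276 × (1250 − 28.8) × 10⁻³ = 337.1 kg/d removed.
Net sludge production P_X = 0.2803 × 337.1 = 94.49 kg VSS/d.
Carbonaceous O₂ demand = substrate oxidised − cell-mass equivalent = 337.1 − 1.42 × 94.49 = 202.9 kg O₂/d.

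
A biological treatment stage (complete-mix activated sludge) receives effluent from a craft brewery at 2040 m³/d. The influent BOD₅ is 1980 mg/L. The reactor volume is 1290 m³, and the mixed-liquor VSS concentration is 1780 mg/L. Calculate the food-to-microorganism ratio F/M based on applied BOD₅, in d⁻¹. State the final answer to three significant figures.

F/M ≈ 1.76 d⁻¹

F/M = applied load / biomass = Q·S₀/(V·X) = 2040 × 1980 / (1290 × 1780) = 1.759 d⁻¹.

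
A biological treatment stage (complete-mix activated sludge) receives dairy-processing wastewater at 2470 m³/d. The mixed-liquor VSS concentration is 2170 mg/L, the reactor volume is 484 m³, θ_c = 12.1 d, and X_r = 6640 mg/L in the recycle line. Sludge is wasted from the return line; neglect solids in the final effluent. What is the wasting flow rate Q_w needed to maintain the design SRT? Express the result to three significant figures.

Wasting from the return line (neglecting effluent solids): Q_w = V·X / (θ_c·X_r) = 484.0 × 2170 / (12.1 × 6640) = 13.07 m³/d.

Q_w ≈ 13.1 m³/d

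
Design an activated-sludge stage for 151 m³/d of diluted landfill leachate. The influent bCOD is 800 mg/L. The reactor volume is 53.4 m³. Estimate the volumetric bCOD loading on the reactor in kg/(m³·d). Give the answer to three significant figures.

Volumetric loading L_v = Q·S₀ / V = 151 × 800 g/m³ / 53.40 m³ = 2262 g/(m³·d) = 2.262 kg bCOD/(m³·d).

L_v ≈ 2.26 kg bCOD/(m³·d)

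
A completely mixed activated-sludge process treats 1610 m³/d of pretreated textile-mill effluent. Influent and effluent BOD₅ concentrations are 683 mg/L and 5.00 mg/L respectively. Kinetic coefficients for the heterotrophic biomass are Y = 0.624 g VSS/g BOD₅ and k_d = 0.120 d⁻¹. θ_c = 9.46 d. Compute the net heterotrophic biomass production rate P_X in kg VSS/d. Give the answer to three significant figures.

Y_obs = Y / (1 + k_d θ_c) = 0.624 / (1 + 0.120 × 9.46) = 0.624 / 2.135 = 0.2922.
Q·(S₀ − S) = 1610 × (683 − 5.00) × 10⁻³ = 1092 kg/d removed.
So the net sludge growth is P_X = 0.2922 × 1092 = 319.0 kg VSS/d.

P_X ≈ 319 kg VSS/d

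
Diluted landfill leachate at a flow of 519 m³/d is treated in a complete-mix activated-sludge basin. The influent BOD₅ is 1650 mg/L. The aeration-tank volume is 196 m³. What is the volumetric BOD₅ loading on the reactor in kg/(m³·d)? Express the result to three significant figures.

L_v ≈ 4.37 kg BOD₅/(m³·d)

Volumetric loading L_v = Q·S₀ / V = 519 × 1650 g/m³ / 196.0 m³ = 4369 g/(m³·d) = 4.369 kg BOD₅/(m³·d).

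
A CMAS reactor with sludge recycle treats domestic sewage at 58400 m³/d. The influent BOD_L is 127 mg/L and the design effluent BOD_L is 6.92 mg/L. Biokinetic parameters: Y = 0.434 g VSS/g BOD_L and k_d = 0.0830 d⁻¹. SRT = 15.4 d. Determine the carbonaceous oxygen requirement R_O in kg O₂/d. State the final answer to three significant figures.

R_O ≈ 5120 kg O₂/d

The observed yield is Y_obs = Y/(1 + k_d·θ_c) = 0.434 / (1 + 0.0830 × 15.4) = 0.434 / 2.278 = 0.1905 g VSS per g BOD_L removed.
Substrate removed = Q·(S₀ − S) = 58400 m³/d × (127 − 6.92) g/m³ = 7.01×10^6 g/d = 7013 kg/d.
Net sludge production P_X = 0.1905 × 7013 = 1336 kg VSS/d.
R_O = Q·(S₀ − S) − 1.42·P_X = 7013 − 1.42 × 1336 = 5116 kg O₂/d.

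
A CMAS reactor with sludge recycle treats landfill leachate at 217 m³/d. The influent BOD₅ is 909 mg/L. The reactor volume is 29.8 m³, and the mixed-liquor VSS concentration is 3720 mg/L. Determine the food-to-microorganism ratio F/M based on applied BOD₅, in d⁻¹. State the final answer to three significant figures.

F/M = applied load / biomass = Q·S₀/(V·X) = 217 × 909 / (29.80 × 3720) = 1.779 d⁻¹.

F/M ≈ 1.78 d⁻¹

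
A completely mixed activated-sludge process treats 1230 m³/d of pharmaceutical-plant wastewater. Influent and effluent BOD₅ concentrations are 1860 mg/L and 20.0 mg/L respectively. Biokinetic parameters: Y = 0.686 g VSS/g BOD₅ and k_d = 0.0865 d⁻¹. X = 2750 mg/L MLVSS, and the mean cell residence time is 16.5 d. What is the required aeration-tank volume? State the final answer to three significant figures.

From the SRT design equation V = Y Q (S₀−S) θ_c / [X (1 + k_d θ_c)] = 0.686 × 1230 × (1860 − 20.0) × 16.5 / [2750 × (1 + 0.0865 × 16.5)] = 2.56×10^7 / 6675 = 3838 m³.

V ≈ 3840 m³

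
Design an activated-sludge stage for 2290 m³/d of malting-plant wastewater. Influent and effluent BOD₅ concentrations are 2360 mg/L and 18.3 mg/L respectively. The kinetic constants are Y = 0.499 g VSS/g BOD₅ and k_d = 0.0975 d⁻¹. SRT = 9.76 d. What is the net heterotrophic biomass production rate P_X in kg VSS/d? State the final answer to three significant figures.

P_X ≈ 1370 kg VSS/d

The observed yield is Y_obs = Y/(1 + k_d·θ_c) = 0.499 / (1 + 0.0975 × 9.76) = 0.499 / 1.952 = 0.2557 g VSS per g BOD₅ removed.
Q·(S₀ − S) = 2290 × (2360 − 18.3) × 10⁻³ = 5362 kg/d removed.
Net biomass production P_X = Y_obs × Q·(S₀ − S) = 0.2557 × 5362 = 1371 kg VSS/d.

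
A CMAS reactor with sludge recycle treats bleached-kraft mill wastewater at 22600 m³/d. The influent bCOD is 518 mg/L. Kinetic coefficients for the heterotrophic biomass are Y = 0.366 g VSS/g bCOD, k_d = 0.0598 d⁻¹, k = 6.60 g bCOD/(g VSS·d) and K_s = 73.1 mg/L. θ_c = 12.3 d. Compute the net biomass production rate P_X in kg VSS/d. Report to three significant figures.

For a completely mixed reactor with recycle the Lawrence–McCarty relation gives S = K_s·(1 + k_d·θ_c) / [θ_c·(Y·k − k_d) − 1] = 73.1 × (1 + 0.0598 × 12.3) / [12.3 × (0.366 × 6.60 − 0.0598) − 1] = 126.9 / 27.98 = 4.535 mg/L.
Observed yield with endogenous decay: Y_obs = Y / (1 + k_d·θ_c) = 0.366 / (1 + 0.0598 × 12.3) = 0.366 / 1.736 = 0.2109 g VSS/g bCOD.
Substrate removed = Q·(S₀ − S) = 22600 m³/d × (518 − 4.53) g/m³ = 1.16×10^7 g/d = 11604 kg/d.
Biomass produced: P_X = Y_obs·Q·ΔS = 0.2109 × 11604 ≈ 2447 kg VSS/d.

P_X ≈ 2450 kg VSS/d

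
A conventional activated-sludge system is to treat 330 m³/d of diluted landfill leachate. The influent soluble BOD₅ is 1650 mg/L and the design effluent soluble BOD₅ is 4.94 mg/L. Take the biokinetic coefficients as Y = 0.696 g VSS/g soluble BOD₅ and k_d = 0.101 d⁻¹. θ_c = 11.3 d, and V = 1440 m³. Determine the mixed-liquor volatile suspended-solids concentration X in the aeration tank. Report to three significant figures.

X ≈ 1380 mg/L

X = Y·Q·ΔS·θ_c / [V·(1 + k_d θ_c)] = 0.696 × 330 × (1650 − 4.94) × 11.3 / [1440 × (1 + 0.101 × 11.3)] = 1385 mg/L.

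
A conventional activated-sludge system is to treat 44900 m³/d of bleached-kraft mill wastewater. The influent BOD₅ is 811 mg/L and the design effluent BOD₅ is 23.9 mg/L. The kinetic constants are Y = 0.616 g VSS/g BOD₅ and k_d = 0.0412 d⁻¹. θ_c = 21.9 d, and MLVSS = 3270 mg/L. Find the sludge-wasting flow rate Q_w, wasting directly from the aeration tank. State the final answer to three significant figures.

Q_w ≈ 3500 m³/d

Rearranging the biomass balance for a CMAS with decay, V = Y·Q·ΔS·θ_c / [X·(1+k_d θ_c)] = 0.616 × 44900 × (811 − 23.9) × 21.9 / [3270 × (1 + 0.0412 × 21.9)] = 4.77×10^8 / 6220 = 76644 m³.
Wasting from the aeration tank: Q_w = V / θ_c = 76644 / 21.9 = 3500 m³/d.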